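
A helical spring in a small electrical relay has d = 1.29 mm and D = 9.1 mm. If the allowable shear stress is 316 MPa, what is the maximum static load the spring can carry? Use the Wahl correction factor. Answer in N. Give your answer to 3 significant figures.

24.2 N

C = D/d = 9.1/1.29 = 7.0543
K_W = (4C−1)/(4C−4) + 0.615/C = 27.217/24.217 + 0.0872 = 1.2111
τ_max = K·8FD/(πd³) → F_max = τ_allow·πd³/(8DK)
F_max = 316·π·1.29³/(8·9.1·1.2111) = 2131.1/88.165 = 24.172 N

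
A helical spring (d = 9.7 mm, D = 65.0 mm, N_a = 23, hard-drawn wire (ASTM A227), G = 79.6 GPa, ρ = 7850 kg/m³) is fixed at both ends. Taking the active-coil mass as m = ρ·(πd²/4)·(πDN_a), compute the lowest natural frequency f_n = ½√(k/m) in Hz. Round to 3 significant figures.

k = Gd⁴/(8D³N_a) = (79.6×10³)(9.7⁴)/(8·65.0³·23) = 13.946 N/mm = 13946 N/m
Wire length L = πDN_a = π·65.0·23 = 4696.7 mm
m = ρ·(πd²/4)·L = 7850 × 73.898×10⁻⁶ m² × 4.6967 m = 2.7245 kg
f_n = ½√(k/m) = 0.5·√(13946/2.7245) = 0.5·√(5118.6) = 35.772 Hz

35.8 Hz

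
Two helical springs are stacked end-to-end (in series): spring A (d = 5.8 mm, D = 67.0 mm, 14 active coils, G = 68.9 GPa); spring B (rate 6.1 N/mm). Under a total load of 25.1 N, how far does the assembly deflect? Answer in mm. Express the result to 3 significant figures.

15.0 mm

k_A = Gd⁴/(8D³N_a) = (68.9×10³)(5.8⁴)/(8·67.0³·14) = 2.3147 N/mm
Series: 1/k_eq = 1/2.3147 + 1/6.1 = 0.59596; k_eq = 1.678 N/mm
δ = F/k_eq = 25.1/1.678 = 14.959 mm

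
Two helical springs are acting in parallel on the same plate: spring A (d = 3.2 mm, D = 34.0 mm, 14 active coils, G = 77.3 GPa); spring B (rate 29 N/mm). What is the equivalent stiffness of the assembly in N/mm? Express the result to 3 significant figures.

k_A = Gd⁴/(8D³N_a) = (77.3×10³)(3.2⁴)/(8·34.0³·14) = 1.8413 N/mm
Parallel: k_eq = 1.8413 + 29 = 30.841 N/mm

30.8 N/mm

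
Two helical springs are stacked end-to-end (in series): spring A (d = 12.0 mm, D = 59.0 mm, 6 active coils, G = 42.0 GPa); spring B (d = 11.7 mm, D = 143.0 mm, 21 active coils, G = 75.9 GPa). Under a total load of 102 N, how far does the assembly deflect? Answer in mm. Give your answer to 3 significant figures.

k_A = Gd⁴/(8D³N_a) = (42.0×10³)(12.0⁴)/(8·59.0³·6) = 88.344 N/mm
k_B = Gd⁴/(8D³N_a) = (75.9×10³)(11.7⁴)/(8·143.0³·21) = 2.8951 N/mm
Series: 1/k_eq = 1/88.344 + 1/2.8951 = 0.35673; k_eq = 2.8033 N/mm
δ = F/k_eq = 102/2.8033 = 36.386 mm

36.4 mm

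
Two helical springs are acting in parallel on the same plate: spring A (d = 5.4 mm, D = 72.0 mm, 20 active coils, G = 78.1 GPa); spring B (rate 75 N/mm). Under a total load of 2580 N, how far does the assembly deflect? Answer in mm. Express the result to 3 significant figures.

33.9 mm

k_A = Gd⁴/(8D³N_a) = (78.1×10³)(5.4⁴)/(8·72.0³·20) = 1.112 N/mm
Parallel: k_eq = 1.112 + 75 = 76.112 N/mm
δ = F/k_eq = 2580/76.112 = 33.897 mm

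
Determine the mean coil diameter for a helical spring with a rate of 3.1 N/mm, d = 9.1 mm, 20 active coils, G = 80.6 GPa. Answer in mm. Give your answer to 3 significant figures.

D = (Gd⁴/(8N_a·k))^(1/3) = (80.6×10³·9.1⁴/(8·20·3.1))^(1/3)
  = (1.11434e+06)^(1/3) = 103.6747 mm

104 mm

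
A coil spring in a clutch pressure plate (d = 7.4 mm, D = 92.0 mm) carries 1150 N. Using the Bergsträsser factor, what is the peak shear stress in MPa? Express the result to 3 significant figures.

Spring index C = D/d = 92.0/7.4 = 12.4324
K_B = (4C+2)/(4C−3) = 51.730/46.730 = 1.1070
τ₀ = 8FD/(πd³) = 8·1150·92.0/(π·7.4³) = 846400/1273 = 664.86 MPa
τ_max = K·τ₀ = 1.1070 × 664.86 = 736 MPa

736 MPa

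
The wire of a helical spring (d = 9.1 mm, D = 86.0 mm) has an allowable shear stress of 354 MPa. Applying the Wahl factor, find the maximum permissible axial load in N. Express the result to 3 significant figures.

1060 N

C = D/d = 86.0/9.1 = 9.4505
K_W = (4C−1)/(4C−4) + 0.615/C = 36.802/33.802 + 0.0651 = 1.1538
τ_max = K·8FD/(πd³) → F_max = τ_allow·πd³/(8DK)
F_max = 354·π·9.1³/(8·86.0·1.1538) = 8.3806e+05/793.83 = 1055.7 N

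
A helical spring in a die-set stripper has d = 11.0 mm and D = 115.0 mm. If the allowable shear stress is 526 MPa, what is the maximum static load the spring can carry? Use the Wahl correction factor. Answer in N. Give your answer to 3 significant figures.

C = D/d = 115.0/11.0 = 10.4545
K_W = (4C−1)/(4C−4) + 0.615/C = 40.818/37.818 + 0.0588 = 1.1382
τ_max = K·8FD/(πd³) → F_max = τ_allow·πd³/(8DK)
F_max = 526·π·11.0³/(8·115.0·1.1382) = 2.1994e+06/1047.1 = 2100.5 N

2100 N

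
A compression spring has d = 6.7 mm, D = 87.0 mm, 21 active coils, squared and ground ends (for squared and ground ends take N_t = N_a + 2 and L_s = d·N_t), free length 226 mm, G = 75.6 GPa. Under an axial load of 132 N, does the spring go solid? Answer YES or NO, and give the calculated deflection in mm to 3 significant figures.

k = Gd⁴/(8D³N_a) = (75.6×10³)(6.7⁴)/(8·87.0³·21) = 1.3771 N/mm
N_t = 23; L_s = 6.7·23 = 154.1 mm; δ_solid = L₀ − L_s = 226 − 154.1 = 71.9 mm
δ = F/k = 132/1.3771 = 95.856 mm
δ ≥ δ_solid → spring goes solid

YES, δ = 95.9 mm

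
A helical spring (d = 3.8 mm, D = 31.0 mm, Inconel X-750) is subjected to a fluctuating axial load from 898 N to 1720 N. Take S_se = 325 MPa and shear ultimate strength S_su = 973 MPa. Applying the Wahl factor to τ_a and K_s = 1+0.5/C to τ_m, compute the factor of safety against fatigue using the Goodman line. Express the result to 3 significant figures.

C = D/d = 31.0/3.8 = 8.1579; K_W = (4C−1)/(4C−4)+0.615/C = 1.1802; K_s = 1+0.5/C = 1.0613
F_a = (F_max−F_min)/2 = 411 N; F_m = (F_max+F_min)/2 = 1309 N
τ_a = K_W·8F_aD/(πd³) = 1.1802 × 591.28 = 697.81 MPa
τ_m = K_s·8F_mD/(πd³) = 1.0613 × 1883.2 = 1998.6 MPa
Goodman: 1/n_f = τ_a/S_se + τ_m/S_su = 697.81/325 + 1998.6/973 = 2.14710 + 2.05405 = 4.2012
n_f = 1/4.2012 = 0.238

0.238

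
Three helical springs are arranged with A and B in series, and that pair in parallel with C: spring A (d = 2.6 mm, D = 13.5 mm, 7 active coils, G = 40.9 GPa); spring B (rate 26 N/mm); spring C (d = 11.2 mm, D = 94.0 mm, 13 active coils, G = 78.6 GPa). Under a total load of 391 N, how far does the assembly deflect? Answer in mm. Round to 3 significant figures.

16.8 mm

k_A = Gd⁴/(8D³N_a) = (40.9×10³)(2.6⁴)/(8·13.5³·7) = 13.565 N/mm
k_C = Gd⁴/(8D³N_a) = (78.6×10³)(11.2⁴)/(8·94.0³·13) = 14.318 N/mm
Springs A,B series: k_AB = 1/(1/13.565+1/26) = 8.9143 N/mm; parallel with C: k_eq = 8.9143+14.318 = 23.232 N/mm
δ = F/k_eq = 391/23.232 = 16.83 mm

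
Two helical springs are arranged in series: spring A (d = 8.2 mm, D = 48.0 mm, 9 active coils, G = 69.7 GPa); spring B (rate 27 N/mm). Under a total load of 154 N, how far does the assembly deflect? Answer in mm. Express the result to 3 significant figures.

k_A = Gd⁴/(8D³N_a) = (69.7×10³)(8.2⁴)/(8·48.0³·9) = 39.576 N/mm
Series: 1/k_eq = 1/39.576 + 1/27 = 0.062305; k_eq = 16.05 N/mm
δ = F/k_eq = 154/16.05 = 9.595 mm

9.59 mm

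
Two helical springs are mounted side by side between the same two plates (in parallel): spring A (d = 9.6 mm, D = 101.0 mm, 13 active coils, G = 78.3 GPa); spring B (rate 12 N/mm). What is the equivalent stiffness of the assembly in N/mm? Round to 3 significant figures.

k_A = Gd⁴/(8D³N_a) = (78.3×10³)(9.6⁴)/(8·101.0³·13) = 6.2065 N/mm
Parallel: k_eq = 6.2065 + 12 = 18.207 N/mm

18.2 N/mm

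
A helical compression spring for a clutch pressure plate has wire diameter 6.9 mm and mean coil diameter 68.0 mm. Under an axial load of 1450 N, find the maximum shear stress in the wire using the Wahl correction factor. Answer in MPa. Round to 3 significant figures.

Spring index C = D/d = 68.0/6.9 = 9.8551
K_W = (4C−1)/(4C−4) + 0.615/C = 38.420/35.420 + 0.0624 = 1.1471
τ₀ = 8FD/(πd³) = 8·1450·68.0/(π·6.9³) = 788800/1032 = 764.31 MPa
τ_max = K·τ₀ = 1.1471 × 764.31 = 876.74 MPa

877 MPa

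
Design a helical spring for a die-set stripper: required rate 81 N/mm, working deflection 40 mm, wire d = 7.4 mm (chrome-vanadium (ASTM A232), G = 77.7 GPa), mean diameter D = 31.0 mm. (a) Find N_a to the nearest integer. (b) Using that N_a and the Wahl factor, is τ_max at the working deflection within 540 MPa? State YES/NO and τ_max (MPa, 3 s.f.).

N_a = Gd⁴/(8D³k) = (77.7×10³)(7.4⁴)/(8·31.0³·81) = 12.07 → N_a = 12
Actual rate k = Gd⁴/(8D³·12) = 81.469 N/mm
Working load F = kδ = 81.469·40 = 3258.8 N
C = 31.0/7.4 = 4.1892; K_W = (4C−1)/(4C−4)+0.615/C = 1.3820
τ_max = K_W·8FD/(πd³) = 1.3820·634.83 = 877.32 MPa
τ_max > 540 MPa → exceeds allowable

(a) 12 coils; (b) NO, τ_max = 877 MPa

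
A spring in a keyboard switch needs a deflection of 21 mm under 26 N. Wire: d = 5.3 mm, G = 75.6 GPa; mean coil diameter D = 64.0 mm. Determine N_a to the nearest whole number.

23

Required rate k = F/δ = 26/21 = 1.2381 N/mm
N_a = Gd⁴/(8D³k) = (75.6×10³ × 5.3⁴)/(8 × 64.0³ × 1.2381)
    = 5.9652e+07 / 2.59647e+06 = 22.97 → 23 coils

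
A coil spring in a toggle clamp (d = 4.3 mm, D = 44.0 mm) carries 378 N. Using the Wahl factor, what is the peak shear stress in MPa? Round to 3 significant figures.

608 MPa

Spring index C = D/d = 44.0/4.3 = 10.2326
K_W = (4C−1)/(4C−4) + 0.615/C = 39.930/36.930 + 0.0601 = 1.1413
τ₀ = 8FD/(πd³) = 8·378·44.0/(π·4.3³) = 133056/249.78 = 532.7 MPa
τ_max = K·τ₀ = 1.1413 × 532.7 = 607.99 MPa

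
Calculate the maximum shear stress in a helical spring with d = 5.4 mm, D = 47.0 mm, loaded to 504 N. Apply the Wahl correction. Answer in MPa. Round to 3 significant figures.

Spring index C = D/d = 47.0/5.4 = 8.7037
K_W = (4C−1)/(4C−4) + 0.615/C = 33.815/30.815 + 0.0707 = 1.1680
τ₀ = 8FD/(πd³) = 8·504·47.0/(π·5.4³) = 189504/494.69 = 383.08 MPa
τ_max = K·τ₀ = 1.1680 × 383.08 = 447.44 MPa

447 MPa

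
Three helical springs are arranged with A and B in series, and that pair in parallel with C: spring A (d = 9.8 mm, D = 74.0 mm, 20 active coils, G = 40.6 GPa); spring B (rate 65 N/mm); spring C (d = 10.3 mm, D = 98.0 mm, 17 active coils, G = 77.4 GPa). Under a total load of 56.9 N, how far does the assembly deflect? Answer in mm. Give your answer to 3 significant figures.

k_A = Gd⁴/(8D³N_a) = (40.6×10³)(9.8⁴)/(8·74.0³·20) = 5.7758 N/mm
k_C = Gd⁴/(8D³N_a) = (77.4×10³)(10.3⁴)/(8·98.0³·17) = 6.8057 N/mm
Springs A,B series: k_AB = 1/(1/5.7758+1/65) = 5.3045 N/mm; parallel with C: k_eq = 5.3045+6.8057 = 12.11 N/mm
δ = F/k_eq = 56.9/12.11 = 4.6985 mm

4.70 mm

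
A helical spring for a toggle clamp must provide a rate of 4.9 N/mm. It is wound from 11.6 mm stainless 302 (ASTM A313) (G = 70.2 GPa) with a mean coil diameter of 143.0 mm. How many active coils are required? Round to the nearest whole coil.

11

N_a = Gd⁴/(8D³k) = (70.2×10³ × 11.6⁴)/(8 × 143.0³ × 4.9)
    = 1.27107e+09 / 1.14629e+08 = 11.09 → 11 coils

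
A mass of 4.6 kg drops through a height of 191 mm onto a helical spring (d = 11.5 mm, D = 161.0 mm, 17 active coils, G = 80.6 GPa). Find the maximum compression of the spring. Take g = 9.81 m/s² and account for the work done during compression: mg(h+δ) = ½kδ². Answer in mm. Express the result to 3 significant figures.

k = Gd⁴/(8D³N_a) = (80.6×10³)(11.5⁴)/(8·161.0³·17) = 2.4838 N/mm
W = mg = 4.6 × 9.81 = 45.126 N
½kδ² − Wδ − Wh = 0 → δ = (W + √(W² + 2kWh))/k
δ = (45.126 + √(2036.4 + 42815.4))/2.4838 = (45.126 + 211.78)/2.4838 = 103.44 mm

103 mm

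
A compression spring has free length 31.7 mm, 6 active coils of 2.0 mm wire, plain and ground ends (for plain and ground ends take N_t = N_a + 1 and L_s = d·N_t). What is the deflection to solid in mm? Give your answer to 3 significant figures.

17.7 mm

N_t = 7; L_s = 2.0·7 = 14 mm
δ_solid = L₀ − L_s = 31.7 − 14 = 17.7 mm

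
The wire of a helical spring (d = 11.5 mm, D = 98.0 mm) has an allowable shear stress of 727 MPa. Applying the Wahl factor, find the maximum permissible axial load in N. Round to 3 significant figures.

C = D/d = 98.0/11.5 = 8.5217
K_W = (4C−1)/(4C−4) + 0.615/C = 33.087/30.087 + 0.0722 = 1.1719
τ_max = K·8FD/(πd³) → F_max = τ_allow·πd³/(8DK)
F_max = 727·π·11.5³/(8·98.0·1.1719) = 3.4736e+06/918.75 = 3780.8 N

3780 N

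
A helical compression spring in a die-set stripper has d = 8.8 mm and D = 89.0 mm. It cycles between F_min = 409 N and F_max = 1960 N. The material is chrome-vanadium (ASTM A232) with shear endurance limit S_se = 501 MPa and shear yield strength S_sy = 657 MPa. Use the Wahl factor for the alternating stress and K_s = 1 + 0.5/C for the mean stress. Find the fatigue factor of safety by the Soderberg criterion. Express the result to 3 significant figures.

C = D/d = 89.0/8.8 = 10.1136; K_W = (4C−1)/(4C−4)+0.615/C = 1.1431; K_s = 1+0.5/C = 1.0494
F_a = (F_max−F_min)/2 = 775.5 N; F_m = (F_max+F_min)/2 = 1184.5 N
τ_a = K_W·8F_aD/(πd³) = 1.1431 × 257.91 = 294.81 MPa
τ_m = K_s·8F_mD/(πd³) = 1.0494 × 393.93 = 413.4 MPa
Soderberg: 1/n_f = τ_a/S_se + τ_m/S_sy = 294.81/501 + 413.4/657 = 0.58845 + 0.62923 = 1.2177
n_f = 1/1.2177 = 0.8212

0.821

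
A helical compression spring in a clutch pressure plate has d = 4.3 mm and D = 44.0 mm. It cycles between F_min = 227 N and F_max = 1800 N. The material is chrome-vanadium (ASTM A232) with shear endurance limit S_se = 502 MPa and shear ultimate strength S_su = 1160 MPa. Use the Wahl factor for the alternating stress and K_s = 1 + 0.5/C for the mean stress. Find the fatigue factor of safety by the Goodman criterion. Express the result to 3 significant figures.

0.262

C = D/d = 44.0/4.3 = 10.2326; K_W = (4C−1)/(4C−4)+0.615/C = 1.1413; K_s = 1+0.5/C = 1.0489
F_a = (F_max−F_min)/2 = 786.5 N; F_m = (F_max+F_min)/2 = 1013.5 N
τ_a = K_W·8F_aD/(πd³) = 1.1413 × 1108.4 = 1265 MPa
τ_m = K_s·8F_mD/(πd³) = 1.0489 × 1428.3 = 1498.1 MPa
Goodman: 1/n_f = τ_a/S_se + τ_m/S_su = 1265/502 + 1498.1/1160 = 2.51997 + 1.29143 = 3.8114
n_f = 1/3.8114 = 0.2624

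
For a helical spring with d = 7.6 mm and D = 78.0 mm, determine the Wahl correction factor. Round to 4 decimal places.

C = D/d = 78.0/7.6 = 10.2632
K_W = (4C−1)/(4C−4) + 0.615/C = 40.053/37.053 + 0.0599 = 1.1409

1.1409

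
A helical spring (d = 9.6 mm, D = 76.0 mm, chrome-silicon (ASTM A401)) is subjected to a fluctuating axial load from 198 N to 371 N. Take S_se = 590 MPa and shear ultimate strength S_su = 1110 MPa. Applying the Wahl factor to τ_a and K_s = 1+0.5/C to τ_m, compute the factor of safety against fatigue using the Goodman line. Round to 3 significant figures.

C = D/d = 76.0/9.6 = 7.9167; K_W = (4C−1)/(4C−4)+0.615/C = 1.1861; K_s = 1+0.5/C = 1.0632
F_a = (F_max−F_min)/2 = 86.5 N; F_m = (F_max+F_min)/2 = 284.5 N
τ_a = K_W·8F_aD/(πd³) = 1.1861 × 18.922 = 22.443 MPa
τ_m = K_s·8F_mD/(πd³) = 1.0632 × 62.233 = 66.164 MPa
Goodman: 1/n_f = τ_a/S_se + τ_m/S_su = 22.443/590 + 66.164/1110 = 0.03804 + 0.05961 = 0.097646
n_f = 1/0.097646 = 10.24

10.2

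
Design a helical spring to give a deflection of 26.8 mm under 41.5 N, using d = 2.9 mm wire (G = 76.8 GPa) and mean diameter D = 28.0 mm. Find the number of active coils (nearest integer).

Required rate k = F/δ = 41.5/26.8 = 1.5485 N/mm
N_a = Gd⁴/(8D³k) = (76.8×10³ × 2.9⁴)/(8 × 28.0³ × 1.5485)
    = 5.43192e+06 / 271943 = 19.97 → 20 coils

20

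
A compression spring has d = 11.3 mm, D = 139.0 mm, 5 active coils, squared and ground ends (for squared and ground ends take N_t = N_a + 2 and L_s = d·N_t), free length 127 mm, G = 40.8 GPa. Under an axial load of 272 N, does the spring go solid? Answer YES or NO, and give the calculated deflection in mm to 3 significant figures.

k = Gd⁴/(8D³N_a) = (40.8×10³)(11.3⁴)/(8·139.0³·5) = 6.1926 N/mm
N_t = 7; L_s = 11.3·7 = 79.1 mm; δ_solid = L₀ − L_s = 127 − 79.1 = 47.9 mm
δ = F/k = 272/6.1926 = 43.924 mm
δ < δ_solid → spring does not go solid

NO, δ = 43.9 mm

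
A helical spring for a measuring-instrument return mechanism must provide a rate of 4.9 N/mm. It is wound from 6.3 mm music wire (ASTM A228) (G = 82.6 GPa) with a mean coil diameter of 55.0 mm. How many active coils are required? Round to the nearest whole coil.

N_a = Gd⁴/(8D³k) = (82.6×10³ × 6.3⁴)/(8 × 55.0³ × 4.9)
    = 1.30119e+08 / 6.5219e+06 = 19.95 → 20 coils

20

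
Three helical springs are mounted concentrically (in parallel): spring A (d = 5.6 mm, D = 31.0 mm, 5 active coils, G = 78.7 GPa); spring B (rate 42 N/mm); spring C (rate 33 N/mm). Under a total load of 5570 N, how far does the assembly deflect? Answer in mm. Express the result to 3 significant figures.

k_A = Gd⁴/(8D³N_a) = (78.7×10³)(5.6⁴)/(8·31.0³·5) = 64.95 N/mm
Parallel: k_eq = 64.95 + 42 + 33 = 139.95 N/mm
δ = F/k_eq = 5570/139.95 = 39.8 mm

39.8 mm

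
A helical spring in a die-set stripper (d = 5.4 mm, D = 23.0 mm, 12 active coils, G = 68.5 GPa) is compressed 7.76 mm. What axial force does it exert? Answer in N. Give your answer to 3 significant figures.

k = Gd⁴/(8D³N_a) = (68.5×10³)(5.4⁴)/(8·23.0³·12) = 49.867 N/mm
F = k·δ = 49.867 × 7.76 = 386.97 N

387 N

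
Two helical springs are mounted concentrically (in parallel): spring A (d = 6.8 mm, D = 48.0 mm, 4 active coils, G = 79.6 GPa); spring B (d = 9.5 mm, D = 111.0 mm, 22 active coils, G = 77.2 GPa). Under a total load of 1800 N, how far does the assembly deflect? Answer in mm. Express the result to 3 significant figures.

35.5 mm

k_A = Gd⁴/(8D³N_a) = (79.6×10³)(6.8⁴)/(8·48.0³·4) = 48.092 N/mm
k_B = Gd⁴/(8D³N_a) = (77.2×10³)(9.5⁴)/(8·111.0³·22) = 2.6123 N/mm
Parallel: k_eq = 48.092 + 2.6123 = 50.705 N/mm
δ = F/k_eq = 1800/50.705 = 35.5 mm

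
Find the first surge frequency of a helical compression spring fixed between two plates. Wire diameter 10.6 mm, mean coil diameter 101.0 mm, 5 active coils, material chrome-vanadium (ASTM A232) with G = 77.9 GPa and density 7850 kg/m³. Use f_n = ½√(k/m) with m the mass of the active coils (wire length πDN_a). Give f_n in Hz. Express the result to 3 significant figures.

k = Gd⁴/(8D³N_a) = (77.9×10³)(10.6⁴)/(8·101.0³·5) = 23.864 N/mm = 23864 N/m
Wire length L = πDN_a = π·101.0·5 = 1586.5 mm
m = ρ·(πd²/4)·L = 7850 × 88.247×10⁻⁶ m² × 1.5865 m = 1.099 kg
f_n = ½√(k/m) = 0.5·√(23864/1.099) = 0.5·√(21713) = 73.677 Hz

73.7 Hz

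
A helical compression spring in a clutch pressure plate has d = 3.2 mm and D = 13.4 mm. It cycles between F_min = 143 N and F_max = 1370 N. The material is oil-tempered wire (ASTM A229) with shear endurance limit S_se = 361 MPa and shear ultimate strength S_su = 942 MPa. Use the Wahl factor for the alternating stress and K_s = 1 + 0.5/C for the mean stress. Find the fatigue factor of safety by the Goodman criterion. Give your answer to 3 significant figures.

0.296

C = D/d = 13.4/3.2 = 4.1875; K_W = (4C−1)/(4C−4)+0.615/C = 1.3822; K_s = 1+0.5/C = 1.1194
F_a = (F_max−F_min)/2 = 613.5 N; F_m = (F_max+F_min)/2 = 756.5 N
τ_a = K_W·8F_aD/(πd³) = 1.3822 × 638.87 = 883.01 MPa
τ_m = K_s·8F_mD/(πd³) = 1.1194 × 787.78 = 881.84 MPa
Goodman: 1/n_f = τ_a/S_se + τ_m/S_su = 883.01/361 + 881.84/942 = 2.44602 + 0.93614 = 3.3822
n_f = 1/3.3822 = 0.2957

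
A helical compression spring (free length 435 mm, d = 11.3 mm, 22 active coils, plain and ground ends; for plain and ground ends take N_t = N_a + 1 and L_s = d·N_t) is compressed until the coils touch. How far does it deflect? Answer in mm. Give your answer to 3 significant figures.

N_t = 23; L_s = 11.3·23 = 259.9 mm
δ_solid = L₀ − L_s = 435 − 259.9 = 175.1 mm

175 mm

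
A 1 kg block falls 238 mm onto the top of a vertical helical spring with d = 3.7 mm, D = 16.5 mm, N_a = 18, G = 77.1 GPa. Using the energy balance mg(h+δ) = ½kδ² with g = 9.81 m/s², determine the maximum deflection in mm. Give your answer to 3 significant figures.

14.9 mm

k = Gd⁴/(8D³N_a) = (77.1×10³)(3.7⁴)/(8·16.5³·18) = 22.338 N/mm
W = mg = 1 × 9.81 = 9.81 N
½kδ² − Wδ − Wh = 0 → δ = (W + √(W² + 2kWh))/k
δ = (9.81 + √(96.236 + 104309))/22.338 = (9.81 + 323.12)/22.338 = 14.904 mm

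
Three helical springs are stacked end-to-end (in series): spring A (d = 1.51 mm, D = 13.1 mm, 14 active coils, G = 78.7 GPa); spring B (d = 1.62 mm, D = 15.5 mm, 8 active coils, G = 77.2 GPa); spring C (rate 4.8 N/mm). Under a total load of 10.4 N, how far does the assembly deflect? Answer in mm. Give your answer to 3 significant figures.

k_A = Gd⁴/(8D³N_a) = (78.7×10³)(1.51⁴)/(8·13.1³·14) = 1.625 N/mm
k_B = Gd⁴/(8D³N_a) = (77.2×10³)(1.62⁴)/(8·15.5³·8) = 2.231 N/mm
Series: 1/k_eq = 1/1.625 + 1/2.231 + 1/4.8 = 1.2719; k_eq = 0.7862 N/mm
δ = F/k_eq = 10.4/0.7862 = 13.228 mm

13.2 mm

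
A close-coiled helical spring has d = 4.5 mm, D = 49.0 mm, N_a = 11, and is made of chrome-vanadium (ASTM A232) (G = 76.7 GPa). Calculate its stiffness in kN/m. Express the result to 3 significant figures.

3.04 kN/m

k = Gd⁴/(8D³N_a) = (76.7×10³ × 4.5⁴) / (8 × 49.0³ × 11)
  = 3.14518e+07 / 1.03531e+07 = 3.0379 N/mm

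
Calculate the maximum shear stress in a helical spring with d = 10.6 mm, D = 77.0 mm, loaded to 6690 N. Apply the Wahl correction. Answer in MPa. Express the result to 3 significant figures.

Spring index C = D/d = 77.0/10.6 = 7.2642
K_W = (4C−1)/(4C−4) + 0.615/C = 28.057/25.057 + 0.0847 = 1.2044
τ₀ = 8FD/(πd³) = 8·6690·77.0/(π·10.6³) = 4.12104e+06/3741.7 = 1101.4 MPa
τ_max = K·τ₀ = 1.2044 × 1101.4 = 1326.5 MPa

1330 MPa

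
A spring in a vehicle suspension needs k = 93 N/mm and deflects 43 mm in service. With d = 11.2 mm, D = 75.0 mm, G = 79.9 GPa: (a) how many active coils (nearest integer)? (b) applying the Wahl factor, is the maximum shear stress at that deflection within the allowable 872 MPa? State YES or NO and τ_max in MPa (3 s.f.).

(a) 4 coils; (b) YES, τ_max = 666 MPa

N_a = Gd⁴/(8D³k) = (79.9×10³)(11.2⁴)/(8·75.0³·93) = 4.006 → N_a = 4
Actual rate k = Gd⁴/(8D³·4) = 93.129 N/mm
Working load F = kδ = 93.129·43 = 4004.5 N
C = 75.0/11.2 = 6.6964; K_W = (4C−1)/(4C−4)+0.615/C = 1.2235
τ_max = K_W·8FD/(πd³) = 1.2235·544.38 = 666.05 MPa
τ_max ≤ 872 MPa → acceptable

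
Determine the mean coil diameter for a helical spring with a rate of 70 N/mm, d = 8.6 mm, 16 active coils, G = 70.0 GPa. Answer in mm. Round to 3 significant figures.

D = (Gd⁴/(8N_a·k))^(1/3) = (70.0×10³·8.6⁴/(8·16·70))^(1/3)
  = (42735)^(1/3) = 34.9619 mm

35.0 mm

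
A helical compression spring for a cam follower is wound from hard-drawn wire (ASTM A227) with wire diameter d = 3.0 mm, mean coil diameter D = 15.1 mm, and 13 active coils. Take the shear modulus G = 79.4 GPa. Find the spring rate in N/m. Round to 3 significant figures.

18000 N/m

k = Gd⁴/(8D³N_a) = (79.4×10³ × 3.0⁴) / (8 × 15.1³ × 13)
  = 6.4314e+06 / 358067 = 17.961 N/mm = 17961 N/m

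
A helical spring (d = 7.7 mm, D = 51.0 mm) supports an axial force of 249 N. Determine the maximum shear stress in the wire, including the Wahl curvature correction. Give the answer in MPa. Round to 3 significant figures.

Spring index C = D/d = 51.0/7.7 = 6.6234
K_W = (4C−1)/(4C−4) + 0.615/C = 25.494/22.494 + 0.0929 = 1.2262
τ₀ = 8FD/(πd³) = 8·249·51.0/(π·7.7³) = 101592/1434.2 = 70.833 MPa
τ_max = K·τ₀ = 1.2262 × 70.833 = 86.858 MPa

86.9 MPa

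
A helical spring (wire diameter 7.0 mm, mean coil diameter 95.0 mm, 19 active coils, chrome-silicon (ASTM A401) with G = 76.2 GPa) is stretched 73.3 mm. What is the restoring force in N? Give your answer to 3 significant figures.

103 N

k = Gd⁴/(8D³N_a) = (76.2×10³)(7.0⁴)/(8·95.0³·19) = 1.4039 N/mm
F = k·δ = 1.4039 × 73.3 = 102.91 N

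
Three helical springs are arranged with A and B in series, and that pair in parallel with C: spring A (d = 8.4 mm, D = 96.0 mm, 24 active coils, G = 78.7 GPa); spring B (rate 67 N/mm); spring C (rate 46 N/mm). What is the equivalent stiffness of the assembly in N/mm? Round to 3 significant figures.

48.2 N/mm

k_A = Gd⁴/(8D³N_a) = (78.7×10³)(8.4⁴)/(8·96.0³·24) = 2.3066 N/mm
Springs A,B series: k_AB = 1/(1/2.3066+1/67) = 2.2299 N/mm; parallel with C: k_eq = 2.2299+46 = 48.23 N/mm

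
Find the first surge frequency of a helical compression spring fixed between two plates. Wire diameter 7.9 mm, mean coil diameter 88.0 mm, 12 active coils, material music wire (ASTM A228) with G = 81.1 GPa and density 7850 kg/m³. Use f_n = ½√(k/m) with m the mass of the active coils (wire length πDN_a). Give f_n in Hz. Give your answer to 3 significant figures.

30.8 Hz

k = Gd⁴/(8D³N_a) = (81.1×10³)(7.9⁴)/(8·88.0³·12) = 4.8285 N/mm = 4828.5 N/m
Wire length L = πDN_a = π·88.0·12 = 3317.5 mm
m = ρ·(πd²/4)·L = 7850 × 49.017×10⁻⁶ m² × 3.3175 m = 1.2765 kg
f_n = ½√(k/m) = 0.5·√(4828.5/1.2765) = 0.5·√(3782.5) = 30.751 Hz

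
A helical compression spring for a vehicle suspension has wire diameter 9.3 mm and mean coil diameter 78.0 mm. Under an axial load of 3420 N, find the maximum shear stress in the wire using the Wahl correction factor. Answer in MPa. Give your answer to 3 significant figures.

992 MPa

Spring index C = D/d = 78.0/9.3 = 8.3871
K_W = (4C−1)/(4C−4) + 0.615/C = 32.548/29.548 + 0.0733 = 1.1749
τ₀ = 8FD/(πd³) = 8·3420·78.0/(π·9.3³) = 2.13408e+06/2527 = 844.52 MPa
τ_max = K·τ₀ = 1.1749 × 844.52 = 992.19 MPa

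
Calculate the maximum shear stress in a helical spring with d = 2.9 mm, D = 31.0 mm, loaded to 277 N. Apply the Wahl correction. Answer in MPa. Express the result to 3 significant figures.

Spring index C = D/d = 31.0/2.9 = 10.6897
K_W = (4C−1)/(4C−4) + 0.615/C = 41.759/38.759 + 0.0575 = 1.1349
τ₀ = 8FD/(πd³) = 8·277·31.0/(π·2.9³) = 68696/76.62 = 896.58 MPa
τ_max = K·τ₀ = 1.1349 × 896.58 = 1017.6 MPa

1020 MPa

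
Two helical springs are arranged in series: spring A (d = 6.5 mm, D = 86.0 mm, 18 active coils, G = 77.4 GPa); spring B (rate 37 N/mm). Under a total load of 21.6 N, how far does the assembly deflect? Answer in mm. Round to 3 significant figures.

14.9 mm

k_A = Gd⁴/(8D³N_a) = (77.4×10³)(6.5⁴)/(8·86.0³·18) = 1.5085 N/mm
Series: 1/k_eq = 1/1.5085 + 1/37 = 0.68995; k_eq = 1.4494 N/mm
δ = F/k_eq = 21.6/1.4494 = 14.903 mm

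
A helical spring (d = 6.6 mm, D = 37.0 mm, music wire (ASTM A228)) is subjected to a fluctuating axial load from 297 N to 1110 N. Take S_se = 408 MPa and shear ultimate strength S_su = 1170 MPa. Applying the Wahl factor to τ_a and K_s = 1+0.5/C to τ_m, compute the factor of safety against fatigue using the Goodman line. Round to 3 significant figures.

C = D/d = 37.0/6.6 = 5.6061; K_W = (4C−1)/(4C−4)+0.615/C = 1.2725; K_s = 1+0.5/C = 1.0892
F_a = (F_max−F_min)/2 = 406.5 N; F_m = (F_max+F_min)/2 = 703.5 N
τ_a = K_W·8F_aD/(πd³) = 1.2725 × 133.22 = 169.53 MPa
τ_m = K_s·8F_mD/(πd³) = 1.0892 × 230.55 = 251.12 MPa
Goodman: 1/n_f = τ_a/S_se + τ_m/S_su = 169.53/408 + 251.12/1170 = 0.41551 + 0.21463 = 0.63014
n_f = 1/0.63014 = 1.587

1.59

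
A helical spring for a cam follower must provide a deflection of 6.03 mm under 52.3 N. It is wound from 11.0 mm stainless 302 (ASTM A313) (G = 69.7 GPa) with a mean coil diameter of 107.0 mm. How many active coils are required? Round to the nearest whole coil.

Required rate k = F/δ = 52.3/6.03 = 8.6733 N/mm
N_a = Gd⁴/(8D³k) = (69.7×10³ × 11.0⁴)/(8 × 107.0³ × 8.6733)
    = 1.02048e+09 / 8.50013e+07 = 12.01 → 12 coils

12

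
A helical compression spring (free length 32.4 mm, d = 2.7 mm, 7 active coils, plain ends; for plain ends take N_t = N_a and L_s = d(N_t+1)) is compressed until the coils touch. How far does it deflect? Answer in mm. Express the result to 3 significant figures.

10.8 mm

N_t = 7; L_s = 2.7·8 = 21.6 mm
δ_solid = L₀ − L_s = 32.4 − 21.6 = 10.8 mm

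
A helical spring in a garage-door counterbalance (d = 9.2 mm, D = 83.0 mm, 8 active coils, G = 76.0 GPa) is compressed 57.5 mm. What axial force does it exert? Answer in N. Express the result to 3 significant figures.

855 N

k = Gd⁴/(8D³N_a) = (76.0×10³)(9.2⁴)/(8·83.0³·8) = 14.878 N/mm
F = k·δ = 14.878 × 57.5 = 855.5 N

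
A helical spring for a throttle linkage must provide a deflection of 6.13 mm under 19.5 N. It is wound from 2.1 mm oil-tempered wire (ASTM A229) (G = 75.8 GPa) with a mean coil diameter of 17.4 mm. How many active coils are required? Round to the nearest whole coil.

Required rate k = F/δ = 19.5/6.13 = 3.1811 N/mm
N_a = Gd⁴/(8D³k) = (75.8×10³ × 2.1⁴)/(8 × 17.4³ × 3.1811)
    = 1.47417e+06 / 134064 = 11 → 11 coils

11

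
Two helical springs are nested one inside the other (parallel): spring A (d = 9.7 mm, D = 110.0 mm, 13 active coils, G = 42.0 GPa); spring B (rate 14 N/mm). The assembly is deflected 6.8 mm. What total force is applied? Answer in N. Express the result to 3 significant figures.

113 N

k_A = Gd⁴/(8D³N_a) = (42.0×10³)(9.7⁴)/(8·110.0³·13) = 2.6861 N/mm
Parallel: k_eq = 2.6861 + 14 = 16.686 N/mm
F = k_eq·δ = 16.686·6.8 = 113.47 N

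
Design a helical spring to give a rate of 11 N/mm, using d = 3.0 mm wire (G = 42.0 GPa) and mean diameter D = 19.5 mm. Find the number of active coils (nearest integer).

5

N_a = Gd⁴/(8D³k) = (42.0×10³ × 3.0⁴)/(8 × 19.5³ × 11)
    = 3.402e+06 / 652509 = 5.214 → 5 coils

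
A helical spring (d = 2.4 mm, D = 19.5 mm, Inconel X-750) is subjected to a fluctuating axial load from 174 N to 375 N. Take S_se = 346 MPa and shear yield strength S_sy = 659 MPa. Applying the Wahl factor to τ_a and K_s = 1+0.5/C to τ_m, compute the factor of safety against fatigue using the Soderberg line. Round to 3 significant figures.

0.355

C = D/d = 19.5/2.4 = 8.1250; K_W = (4C−1)/(4C−4)+0.615/C = 1.1810; K_s = 1+0.5/C = 1.0615
F_a = (F_max−F_min)/2 = 100.5 N; F_m = (F_max+F_min)/2 = 274.5 N
τ_a = K_W·8F_aD/(πd³) = 1.1810 × 361 = 426.32 MPa
τ_m = K_s·8F_mD/(πd³) = 1.0615 × 986.01 = 1046.7 MPa
Soderberg: 1/n_f = τ_a/S_se + τ_m/S_sy = 426.32/346 + 1046.7/659 = 1.23215 + 1.58830 = 2.8205
n_f = 1/2.8205 = 0.3546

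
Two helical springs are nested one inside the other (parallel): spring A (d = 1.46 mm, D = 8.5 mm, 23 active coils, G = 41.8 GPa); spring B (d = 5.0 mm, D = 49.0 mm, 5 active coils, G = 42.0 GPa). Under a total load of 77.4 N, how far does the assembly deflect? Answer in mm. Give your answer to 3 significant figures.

10.7 mm

k_A = Gd⁴/(8D³N_a) = (41.8×10³)(1.46⁴)/(8·8.5³·23) = 1.6808 N/mm
k_B = Gd⁴/(8D³N_a) = (42.0×10³)(5.0⁴)/(8·49.0³·5) = 5.578 N/mm
Parallel: k_eq = 1.6808 + 5.578 = 7.2588 N/mm
δ = F/k_eq = 77.4/7.2588 = 10.663 mm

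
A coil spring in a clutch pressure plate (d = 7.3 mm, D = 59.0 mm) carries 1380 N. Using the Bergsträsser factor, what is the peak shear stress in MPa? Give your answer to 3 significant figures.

624 MPa

Spring index C = D/d = 59.0/7.3 = 8.0822
K_B = (4C+2)/(4C−3) = 34.329/29.329 = 1.1705
τ₀ = 8FD/(πd³) = 8·1380·59.0/(π·7.3³) = 651360/1222.1 = 532.97 MPa
τ_max = K·τ₀ = 1.1705 × 532.97 = 623.83 MPa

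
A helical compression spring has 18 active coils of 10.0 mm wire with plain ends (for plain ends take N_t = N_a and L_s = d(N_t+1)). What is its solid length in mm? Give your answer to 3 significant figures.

190 mm

plain ends: N_t = N_a = 18
L_s = d·(N_t+1) = 10.0 × 19 = 190 mm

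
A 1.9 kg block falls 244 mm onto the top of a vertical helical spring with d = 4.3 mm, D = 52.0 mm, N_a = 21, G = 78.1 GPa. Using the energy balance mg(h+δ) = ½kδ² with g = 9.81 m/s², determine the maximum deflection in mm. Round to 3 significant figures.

108 mm

k = Gd⁴/(8D³N_a) = (78.1×10³)(4.3⁴)/(8·52.0³·21) = 1.1303 N/mm
W = mg = 1.9 × 9.81 = 18.639 N
½kδ² − Wδ − Wh = 0 → δ = (W + √(W² + 2kWh))/k
δ = (18.639 + √(347.41 + 10281.3))/1.1303 = (18.639 + 103.1)/1.1303 = 107.7 mm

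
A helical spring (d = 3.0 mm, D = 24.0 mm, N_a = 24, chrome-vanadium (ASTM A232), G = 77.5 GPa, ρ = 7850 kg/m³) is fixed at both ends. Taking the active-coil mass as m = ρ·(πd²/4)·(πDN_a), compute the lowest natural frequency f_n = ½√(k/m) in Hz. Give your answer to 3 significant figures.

k = Gd⁴/(8D³N_a) = (77.5×10³)(3.0⁴)/(8·24.0³·24) = 2.3651 N/mm = 2365.1 N/m
Wire length L = πDN_a = π·24.0·24 = 1809.6 mm
m = ρ·(πd²/4)·L = 7850 × 7.0686×10⁻⁶ m² × 1.8096 m = 0.10041 kg
f_n = ½√(k/m) = 0.5·√(2365.1/0.10041) = 0.5·√(23555) = 76.738 Hz

76.7 Hz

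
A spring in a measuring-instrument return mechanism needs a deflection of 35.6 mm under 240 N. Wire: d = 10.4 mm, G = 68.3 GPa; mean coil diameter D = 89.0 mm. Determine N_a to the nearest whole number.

Required rate k = F/δ = 240/35.6 = 6.7416 N/mm
N_a = Gd⁴/(8D³k) = (68.3×10³ × 10.4⁴)/(8 × 89.0³ × 6.7416)
    = 7.99013e+08 / 3.80208e+07 = 21.02 → 21 coils

21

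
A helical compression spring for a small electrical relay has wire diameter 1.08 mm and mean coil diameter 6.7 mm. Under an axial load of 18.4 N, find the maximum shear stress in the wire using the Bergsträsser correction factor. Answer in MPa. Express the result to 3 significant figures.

Spring index C = D/d = 6.7/1.08 = 6.2037
K_B = (4C+2)/(4C−3) = 26.815/21.815 = 1.2292
τ₀ = 8FD/(πd³) = 8·18.4·6.7/(π·1.08³) = 986.24/3.9575 = 249.21 MPa
τ_max = K·τ₀ = 1.2292 × 249.21 = 306.33 MPa

306 MPa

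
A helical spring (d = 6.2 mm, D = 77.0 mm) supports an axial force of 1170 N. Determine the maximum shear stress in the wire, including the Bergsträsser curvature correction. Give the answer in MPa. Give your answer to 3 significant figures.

Spring index C = D/d = 77.0/6.2 = 12.4194
K_B = (4C+2)/(4C−3) = 51.677/46.677 = 1.1071
τ₀ = 8FD/(πd³) = 8·1170·77.0/(π·6.2³) = 720720/748.73 = 962.59 MPa
τ_max = K·τ₀ = 1.1071 × 962.59 = 1065.7 MPa

1070 MPa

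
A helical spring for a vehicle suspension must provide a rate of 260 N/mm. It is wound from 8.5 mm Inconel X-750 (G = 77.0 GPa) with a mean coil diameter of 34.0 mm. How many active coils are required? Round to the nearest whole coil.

5

N_a = Gd⁴/(8D³k) = (77.0×10³ × 8.5⁴)/(8 × 34.0³ × 260)
    = 4.01945e+08 / 8.17523e+07 = 4.917 → 5 coils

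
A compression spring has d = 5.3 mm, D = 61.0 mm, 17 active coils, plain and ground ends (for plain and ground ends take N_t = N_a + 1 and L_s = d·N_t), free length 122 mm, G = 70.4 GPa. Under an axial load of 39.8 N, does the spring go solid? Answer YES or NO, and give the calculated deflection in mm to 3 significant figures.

k = Gd⁴/(8D³N_a) = (70.4×10³)(5.3⁴)/(8·61.0³·17) = 1.7995 N/mm
N_t = 18; L_s = 5.3·18 = 95.4 mm; δ_solid = L₀ − L_s = 122 − 95.4 = 26.6 mm
δ = F/k = 39.8/1.7995 = 22.117 mm
δ < δ_solid → spring does not go solid

NO, δ = 22.1 mm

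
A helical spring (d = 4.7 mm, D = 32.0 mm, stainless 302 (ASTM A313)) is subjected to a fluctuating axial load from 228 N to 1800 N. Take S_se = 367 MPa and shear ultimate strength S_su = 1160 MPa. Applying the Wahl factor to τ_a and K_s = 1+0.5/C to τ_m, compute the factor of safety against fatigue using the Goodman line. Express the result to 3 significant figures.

C = D/d = 32.0/4.7 = 6.8085; K_W = (4C−1)/(4C−4)+0.615/C = 1.2194; K_s = 1+0.5/C = 1.0734
F_a = (F_max−F_min)/2 = 786 N; F_m = (F_max+F_min)/2 = 1014 N
τ_a = K_W·8F_aD/(πd³) = 1.2194 × 616.91 = 752.29 MPa
τ_m = K_s·8F_mD/(πd³) = 1.0734 × 795.86 = 854.3 MPa
Goodman: 1/n_f = τ_a/S_se + τ_m/S_su = 752.29/367 + 854.3/1160 = 2.04982 + 0.73647 = 2.7863
n_f = 1/2.7863 = 0.3589

0.359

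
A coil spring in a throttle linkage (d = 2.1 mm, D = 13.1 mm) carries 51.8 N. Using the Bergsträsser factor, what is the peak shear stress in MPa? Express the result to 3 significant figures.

229 MPa

Spring index C = D/d = 13.1/2.1 = 6.2381
K_B = (4C+2)/(4C−3) = 26.952/21.952 = 1.2278
τ₀ = 8FD/(πd³) = 8·51.8·13.1/(π·2.1³) = 5428.64/29.094 = 186.59 MPa
τ_max = K·τ₀ = 1.2278 × 186.59 = 229.09 MPa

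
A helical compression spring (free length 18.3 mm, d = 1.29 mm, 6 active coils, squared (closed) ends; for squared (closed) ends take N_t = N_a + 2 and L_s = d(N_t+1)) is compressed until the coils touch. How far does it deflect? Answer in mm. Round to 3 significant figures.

6.69 mm

N_t = 8; L_s = 1.29·9 = 11.61 mm
δ_solid = L₀ − L_s = 18.3 − 11.61 = 6.69 mm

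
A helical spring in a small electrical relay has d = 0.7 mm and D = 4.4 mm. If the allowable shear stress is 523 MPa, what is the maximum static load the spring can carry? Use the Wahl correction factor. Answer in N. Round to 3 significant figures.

12.9 N

C = D/d = 4.4/0.7 = 6.2857
K_W = (4C−1)/(4C−4) + 0.615/C = 24.143/21.143 + 0.0978 = 1.2397
τ_max = K·8FD/(πd³) → F_max = τ_allow·πd³/(8DK)
F_max = 523·π·0.7³/(8·4.4·1.2397) = 563.57/43.639 = 12.914 N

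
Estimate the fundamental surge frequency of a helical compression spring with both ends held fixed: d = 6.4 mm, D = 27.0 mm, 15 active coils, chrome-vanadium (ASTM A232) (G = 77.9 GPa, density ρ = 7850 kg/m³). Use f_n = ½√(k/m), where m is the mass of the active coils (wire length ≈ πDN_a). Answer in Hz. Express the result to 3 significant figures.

k = Gd⁴/(8D³N_a) = (77.9×10³)(6.4⁴)/(8·27.0³·15) = 55.333 N/mm = 55333 N/m
Wire length L = πDN_a = π·27.0·15 = 1272.3 mm
m = ρ·(πd²/4)·L = 7850 × 32.17×10⁻⁶ m² × 1.2723 m = 0.32131 kg
f_n = ½√(k/m) = 0.5·√(55333/0.32131) = 0.5·√(1.7221e+05) = 207.49 Hz

207 Hz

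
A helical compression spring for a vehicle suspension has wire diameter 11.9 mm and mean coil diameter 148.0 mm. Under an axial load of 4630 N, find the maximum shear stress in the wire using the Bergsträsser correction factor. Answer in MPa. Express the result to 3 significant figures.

Spring index C = D/d = 148.0/11.9 = 12.4370
K_B = (4C+2)/(4C−3) = 51.748/46.748 = 1.1070
τ₀ = 8FD/(πd³) = 8·4630·148.0/(π·11.9³) = 5.48192e+06/5294.1 = 1035.5 MPa
τ_max = K·τ₀ = 1.1070 × 1035.5 = 1146.2 MPa

1150 MPa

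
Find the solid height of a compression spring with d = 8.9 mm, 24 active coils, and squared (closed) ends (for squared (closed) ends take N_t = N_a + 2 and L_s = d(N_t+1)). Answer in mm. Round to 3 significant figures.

240 mm

squared (closed) ends: N_t = N_a + 2 = 24 + 2 = 26
L_s = d·(N_t+1) = 8.9 × 27 = 240.3 mm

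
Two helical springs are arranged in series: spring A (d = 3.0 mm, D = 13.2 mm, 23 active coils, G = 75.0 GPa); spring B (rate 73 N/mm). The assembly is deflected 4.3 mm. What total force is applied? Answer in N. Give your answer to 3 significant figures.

51.6 N

k_A = Gd⁴/(8D³N_a) = (75.0×10³)(3.0⁴)/(8·13.2³·23) = 14.355 N/mm
Series: 1/k_eq = 1/14.355 + 1/73 = 0.08336; k_eq = 11.996 N/mm
F = k_eq·δ = 11.996·4.3 = 51.583 N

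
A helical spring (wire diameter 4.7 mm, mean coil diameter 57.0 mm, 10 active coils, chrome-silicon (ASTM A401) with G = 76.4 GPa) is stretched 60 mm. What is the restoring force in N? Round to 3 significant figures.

151 N

k = Gd⁴/(8D³N_a) = (76.4×10³)(4.7⁴)/(8·57.0³·10) = 2.5163 N/mm
F = k·δ = 2.5163 × 60 = 150.98 N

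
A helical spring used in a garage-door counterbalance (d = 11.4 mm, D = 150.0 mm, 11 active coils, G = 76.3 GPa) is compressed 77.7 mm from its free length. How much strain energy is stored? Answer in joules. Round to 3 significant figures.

13.1 J

k = Gd⁴/(8D³N_a) = (76.3×10³)(11.4⁴)/(8·150.0³·11) = 4.339 N/mm
U = ½kδ² = 0.5 × 4.339 × 77.7² = 13098 N·mm = 13.098 J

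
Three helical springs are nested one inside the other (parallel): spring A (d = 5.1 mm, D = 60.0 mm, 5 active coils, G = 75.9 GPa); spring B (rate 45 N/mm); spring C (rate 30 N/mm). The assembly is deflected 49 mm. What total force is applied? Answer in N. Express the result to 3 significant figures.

k_A = Gd⁴/(8D³N_a) = (75.9×10³)(5.1⁴)/(8·60.0³·5) = 5.943 N/mm
Parallel: k_eq = 5.943 + 45 + 30 = 80.943 N/mm
F = k_eq·δ = 80.943·49 = 3966.2 N

3970 N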